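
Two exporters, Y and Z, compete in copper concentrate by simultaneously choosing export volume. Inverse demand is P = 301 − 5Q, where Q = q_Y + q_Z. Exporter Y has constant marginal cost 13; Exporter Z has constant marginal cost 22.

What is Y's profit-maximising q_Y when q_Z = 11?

Exporter Y's profit: π = q_Y(301 − 5(q_Y + q_Z)) − 13q_Y.
∂π/∂q_Y = 288 − 10q_Y − 5q_Z = 0, so q_Y = 28.8 − 0.5q_Z.
At q_Z = 11: q_Y = 28.8 − 0.5·11 = 23.3.

23.3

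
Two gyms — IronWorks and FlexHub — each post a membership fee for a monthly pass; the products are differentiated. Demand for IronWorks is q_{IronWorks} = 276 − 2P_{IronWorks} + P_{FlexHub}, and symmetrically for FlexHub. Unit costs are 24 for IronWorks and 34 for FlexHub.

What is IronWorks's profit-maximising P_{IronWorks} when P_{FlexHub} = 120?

111

IronWorks's profit: π = (P_{IronWorks} − 24)(276 − 2P_{IronWorks} + P_{FlexHub}).
∂π/∂P_{IronWorks} = 324 − 4P_{IronWorks} + P_{FlexHub} = 0 ⇒ P_{IronWorks} = 81 + 0.25P_{FlexHub}.
At P_{FlexHub} = 120: P_{IronWorks} = 81 + 0.25·120 = 111.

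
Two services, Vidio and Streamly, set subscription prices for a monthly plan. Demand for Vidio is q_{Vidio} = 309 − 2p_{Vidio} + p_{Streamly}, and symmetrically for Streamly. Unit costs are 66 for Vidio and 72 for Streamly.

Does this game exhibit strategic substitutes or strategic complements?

strategic complements

Vidio's profit: π = (p_{Vidio} − 66)(309 − 2p_{Vidio} + p_{Streamly}).
∂π/∂p_{Vidio} = 441 − 4p_{Vidio} + p_{Streamly} = 0 ⇒ p_{Vidio} = 110.25 + 0.25p_{Streamly}.
The best-response slope dp_{Vidio}/dp_{Streamly} = 0.25 > 0: the reaction function is upward-sloping, so the choices are strategic complements.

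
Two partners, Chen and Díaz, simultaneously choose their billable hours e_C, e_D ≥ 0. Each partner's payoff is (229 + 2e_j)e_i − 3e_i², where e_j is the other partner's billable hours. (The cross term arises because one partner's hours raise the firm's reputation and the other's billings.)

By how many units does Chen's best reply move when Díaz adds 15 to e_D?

5

Chen's payoff is (229 + 2e_D)e_C − 3e_C².
∂π/∂e_C = 229 + 2e_D − 6e_C = 0, so e_C = 229/6 + (1/3)e_D.
The reaction-function slope is 1/3, so a 15-unit rise in e_D moves e_C by 1/3 × 15 = 5. Chen's best response rises — the actions are strategic complements.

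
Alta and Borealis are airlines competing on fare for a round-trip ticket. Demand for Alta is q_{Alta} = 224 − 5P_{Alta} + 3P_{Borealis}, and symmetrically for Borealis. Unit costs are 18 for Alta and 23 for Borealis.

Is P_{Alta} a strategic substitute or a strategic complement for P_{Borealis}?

strategic complements

Alta's profit: π = (P_{Alta} − 18)(224 − 5P_{Alta} + 3P_{Borealis}).
∂π/∂P_{Alta} = 314 − 10P_{Alta} + 3P_{Borealis} = 0 ⇒ P_{Alta} = 31.4 + 0.3P_{Borealis}.
The best-response slope dP_{Alta}/dP_{Borealis} = 0.3 > 0: the reaction function is upward-sloping, so the choices are strategic complements.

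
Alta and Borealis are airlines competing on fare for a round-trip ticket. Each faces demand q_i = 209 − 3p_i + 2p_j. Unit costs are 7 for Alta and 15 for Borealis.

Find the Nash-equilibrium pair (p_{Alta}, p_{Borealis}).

Alta's profit: π = (p_{Alta} − 7)(209 − 3p_{Alta} + 2p_{Borealis}).
∂π/∂p_{Alta} = 230 − 6p_{Alta} + 2p_{Borealis} = 0 ⇒ p_{Alta} = 115/3 + (1/3)p_{Borealis}.
Similarly p_{Borealis} = 127/3 + (1/3)p_{Alta}.
Substituting the second reaction function into the first: p_{Alta} = 115/3 + (1/3)(127/3 + (1/3)p_{Alta}), which gives (8/9)p_{Alta} = 472/9 ⇒ p_{Alta} = 59.
Then p_{Borealis} = 127/3 + (1/3)·59 = 62.

59, 62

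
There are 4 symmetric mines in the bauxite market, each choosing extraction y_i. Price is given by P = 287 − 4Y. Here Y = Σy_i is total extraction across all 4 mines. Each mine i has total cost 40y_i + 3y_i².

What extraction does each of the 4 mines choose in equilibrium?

A representative mine's profit is π_i = y_i(287 − 4Y) − 40y_i − 3y_i², with Y = y_i + Σ_{j≠i} y_j.
First-order condition: 247 − 14y_i − 4Σ_{j≠i} y_j = 0.
In a symmetric equilibrium every mine chooses the same y, so Σ_{j≠i} y_j = 3y. The condition becomes 247 − 26y = 0, giving y = 247/26 = 9.5.

9.5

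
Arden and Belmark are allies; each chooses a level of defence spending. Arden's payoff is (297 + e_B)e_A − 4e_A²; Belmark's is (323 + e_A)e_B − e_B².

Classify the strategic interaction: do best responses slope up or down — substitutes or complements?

Expanding Arden's payoff: 297e_A + e_Be_A − 4e_A².
∂π/∂e_A = 297 + e_B − 8e_A = 0, so e_A = 37.125 + 0.125e_B.
The best-response slope de_A/de_B = 0.125 > 0: the reaction function is upward-sloping, so the choices are strategic complements.

strategic complements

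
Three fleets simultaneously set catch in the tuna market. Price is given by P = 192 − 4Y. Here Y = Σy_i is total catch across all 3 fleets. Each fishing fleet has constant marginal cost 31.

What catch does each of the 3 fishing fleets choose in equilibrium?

A representative fishing fleet's profit is π_i = y_i(192 − 4Y) − 31y_i, with Y = y_i + Σ_{j≠i} y_j.
First-order condition: 161 − 8y_i − 4Σ_{j≠i} y_j = 0.
With identical fishing fleets, set every y_j = y: then 161 − 8y − 8y = 0, i.e. y = 161/16 = 10.0625.

10.0625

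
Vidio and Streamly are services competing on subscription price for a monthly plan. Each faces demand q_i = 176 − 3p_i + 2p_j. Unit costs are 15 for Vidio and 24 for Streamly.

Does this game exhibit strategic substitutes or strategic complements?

Vidio's profit: π = (p_{Vidio} − 15)(176 − 3p_{Vidio} + 2p_{Streamly}).
∂π/∂p_{Vidio} = 221 − 6p_{Vidio} + 2p_{Streamly} = 0 ⇒ p_{Vidio} = 221/6 + (1/3)p_{Streamly}.
The best-response slope dp_{Vidio}/dp_{Streamly} = 1/3 > 0: the reaction function is upward-sloping, so the choices are strategic complements.

strategic complements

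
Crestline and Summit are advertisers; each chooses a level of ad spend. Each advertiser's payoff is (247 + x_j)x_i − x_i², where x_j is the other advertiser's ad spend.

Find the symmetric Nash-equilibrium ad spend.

247

Crestline's payoff is (247 + x_S)x_C − x_C².
∂π/∂x_C = 247 + x_S − 2x_C = 0, so x_C = 123.5 + 0.5x_S.
By symmetry x_S = x_C; substituting into the reaction function, 0.5x_C = 123.5 and x_C = 247.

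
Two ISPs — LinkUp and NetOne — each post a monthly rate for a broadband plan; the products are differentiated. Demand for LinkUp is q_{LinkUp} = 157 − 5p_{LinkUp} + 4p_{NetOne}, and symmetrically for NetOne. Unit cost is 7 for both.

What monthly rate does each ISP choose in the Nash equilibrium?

LinkUp's profit: π = (p_{LinkUp} − 7)(157 − 5p_{LinkUp} + 4p_{NetOne}).
∂π/∂p_{LinkUp} = 192 − 10p_{LinkUp} + 4p_{NetOne} = 0 ⇒ p_{LinkUp} = 19.2 + 0.4p_{NetOne}.
By symmetry p_{NetOne} = p_{LinkUp}; substituting into the reaction function, 0.6p_{LinkUp} = 19.2 and p_{LinkUp} = 32.

32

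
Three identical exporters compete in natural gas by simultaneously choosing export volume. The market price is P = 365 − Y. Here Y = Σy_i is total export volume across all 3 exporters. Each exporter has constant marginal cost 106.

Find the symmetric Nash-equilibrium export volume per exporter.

64.75

A representative exporter's profit is π_i = y_i(365 − Y) − 106y_i, with Y = y_i + Σ_{j≠i} y_j.
First-order condition: 259 − 2y_i − Σ_{j≠i} y_j = 0.
Imposing symmetry (y_j = y for all j) turns Σ_{j≠i} y_j into 2y, so 259 = 4y and y = 64.75.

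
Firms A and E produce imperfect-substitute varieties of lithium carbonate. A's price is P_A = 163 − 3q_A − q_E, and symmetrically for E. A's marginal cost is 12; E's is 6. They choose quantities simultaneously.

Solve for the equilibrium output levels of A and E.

Firm A's profit: π = q_A(163 − 3q_A − q_E) − 12q_A.
∂π/∂q_A = 151 − 6q_A − q_E = 0 ⇒ q_A = 151/6 − (1/6)q_E.
Similarly q_E = 157/6 − (1/6)q_A.
Solving the two reaction functions simultaneously: (1 − (−1/6)(−1/6))q_A = 151/6 − (1/6)·(157/6), so (35/36)q_A = 749/36 and q_A = 21.4.
Then q_E = 157/6 − (1/6)·21.4 = 22.6.

21.4, 22.6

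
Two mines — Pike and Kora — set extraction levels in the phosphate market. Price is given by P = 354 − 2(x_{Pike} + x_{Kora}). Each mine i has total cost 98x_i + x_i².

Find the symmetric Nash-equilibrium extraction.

Mine Pike's profit: π = x_{Pike}(354 − 2(x_{Pike} + x_{Kora})) − 98x_{Pike} − x_{Pike}².
∂π/∂x_{Pike} = 256 − 6x_{Pike} − 2x_{Kora} = 0, so x_{Pike} = 128/3 − (1/3)x_{Kora}.
Setting x_{Pike} = x_{Kora} in the reaction function: x_{Pike} = 128/3 − (1/3)x_{Pike}, so x_{Pike} = (128/3) / (4/3) = 32.

32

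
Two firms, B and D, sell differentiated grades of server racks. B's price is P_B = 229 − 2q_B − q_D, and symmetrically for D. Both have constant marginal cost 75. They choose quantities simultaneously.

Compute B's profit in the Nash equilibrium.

Firm B's profit: π = q_B(229 − 2q_B − q_D) − 75q_B.
∂π/∂q_B = 154 − 4q_B − q_D = 0 ⇒ q_B = 38.5 − 0.25q_D.
By symmetry q_D = q_B; substituting into the reaction function, 1.25q_B = 38.5 and q_B = 30.8.
P_B = 229 − 2·30.8 − 30.8 = 136.6.
Profit = (136.6 − 75)·30.8 = 1897.28.

1897.28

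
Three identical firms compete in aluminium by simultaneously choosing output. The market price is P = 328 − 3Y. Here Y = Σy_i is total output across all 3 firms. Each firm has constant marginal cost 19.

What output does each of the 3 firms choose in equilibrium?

25.75

A representative firm's profit is π_i = y_i(328 − 3Y) − 19y_i, with Y = y_i + Σ_{j≠i} y_j.
First-order condition: 309 − 6y_i − 3Σ_{j≠i} y_j = 0.
In a symmetric equilibrium every firm chooses the same y, so Σ_{j≠i} y_j = 2y. The condition becomes 309 − 12y = 0, giving y = 309/12 = 25.75.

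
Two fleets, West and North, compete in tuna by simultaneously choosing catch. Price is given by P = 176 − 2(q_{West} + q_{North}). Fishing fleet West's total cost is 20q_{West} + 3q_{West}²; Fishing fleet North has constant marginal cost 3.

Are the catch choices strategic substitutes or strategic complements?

strategic substitutes

Fishing fleet West's profit: π = q_{West}(176 − 2(q_{West} + q_{North})) − 20q_{West} − 3q_{West}².
∂π/∂q_{West} = 156 − 10q_{West} − 2q_{North} = 0, so q_{West} = 15.6 − 0.2q_{North}.
The best-response slope dq_{West}/dq_{North} = −0.2 < 0: the reaction function is downward-sloping, so the choices are strategic substitutes.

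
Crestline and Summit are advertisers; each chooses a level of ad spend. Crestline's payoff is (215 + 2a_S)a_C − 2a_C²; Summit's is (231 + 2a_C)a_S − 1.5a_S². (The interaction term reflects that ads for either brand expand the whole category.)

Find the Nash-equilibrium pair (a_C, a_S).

138.375, 169.25

Expanding Crestline's payoff: 215a_C + 2a_Sa_C − 2a_C².
∂π/∂a_C = 215 + 2a_S − 4a_C = 0, so a_C = 53.75 + 0.5a_S.
Likewise for Summit: a_S = 77 + (2/3)a_C.
Substituting the second reaction function into the first: a_C = 53.75 + 0.5(77 + (2/3)a_C), which gives (2/3)a_C = 92.25 ⇒ a_C = 138.375.
Then a_S = 77 + (2/3)·138.375 = 169.25.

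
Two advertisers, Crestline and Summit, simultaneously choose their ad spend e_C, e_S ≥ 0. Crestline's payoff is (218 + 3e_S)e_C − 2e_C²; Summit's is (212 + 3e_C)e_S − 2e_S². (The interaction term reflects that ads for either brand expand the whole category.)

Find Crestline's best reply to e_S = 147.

164.75

Expanding Crestline's payoff: 218e_C + 3e_Se_C − 2e_C².
∂π/∂e_C = 218 + 3e_S − 4e_C = 0, so e_C = 54.5 + 0.75e_S.
At e_S = 147: e_C = 54.5 + 0.75·147 = 164.75.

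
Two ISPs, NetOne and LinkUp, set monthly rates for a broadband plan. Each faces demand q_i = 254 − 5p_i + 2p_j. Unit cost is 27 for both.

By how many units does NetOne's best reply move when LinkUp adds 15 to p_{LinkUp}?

3

NetOne's profit: π = (p_{NetOne} − 27)(254 − 5p_{NetOne} + 2p_{LinkUp}).
∂π/∂p_{NetOne} = 389 − 10p_{NetOne} + 2p_{LinkUp} = 0 ⇒ p_{NetOne} = 38.9 + 0.2p_{LinkUp}.
The reaction-function slope is 0.2, so a 15-unit rise in p_{LinkUp} moves p_{NetOne} by 0.2 × 15 = 3. NetOne's best response rises — the actions are strategic complements.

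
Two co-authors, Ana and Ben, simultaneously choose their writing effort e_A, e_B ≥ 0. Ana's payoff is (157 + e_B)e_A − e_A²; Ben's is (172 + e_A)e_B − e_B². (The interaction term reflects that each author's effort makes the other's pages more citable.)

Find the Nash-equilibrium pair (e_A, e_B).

162, 167

Expanding Ana's payoff: 157e_A + e_Be_A − e_A².
∂π/∂e_A = 157 + e_B − 2e_A = 0, so e_A = 78.5 + 0.5e_B.
Likewise for Ben: e_B = 86 + 0.5e_A.
Substituting the second reaction function into the first: e_A = 78.5 + 0.5(86 + 0.5e_A), which gives 0.75e_A = 121.5 ⇒ e_A = 162.
Then e_B = 86 + 0.5·162 = 167.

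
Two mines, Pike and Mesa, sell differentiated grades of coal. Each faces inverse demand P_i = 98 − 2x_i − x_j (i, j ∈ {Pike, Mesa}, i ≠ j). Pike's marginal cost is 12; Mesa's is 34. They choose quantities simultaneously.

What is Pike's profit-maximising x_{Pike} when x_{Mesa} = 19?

16.75

Mine Pike's profit: π = x_{Pike}(98 − 2x_{Pike} − x_{Mesa}) − 12x_{Pike}.
∂π/∂x_{Pike} = 86 − 4x_{Pike} − x_{Mesa} = 0 ⇒ x_{Pike} = 21.5 − 0.25x_{Mesa}.
At x_{Mesa} = 19: x_{Pike} = 21.5 − 0.25·19 = 16.75.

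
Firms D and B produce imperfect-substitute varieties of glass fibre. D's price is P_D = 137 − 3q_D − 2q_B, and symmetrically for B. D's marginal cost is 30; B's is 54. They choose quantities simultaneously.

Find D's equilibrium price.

Firm D's profit: π = q_D(137 − 3q_D − 2q_B) − 30q_D.
∂π/∂q_D = 107 − 6q_D − 2q_B = 0 ⇒ q_D = 107/6 − (1/3)q_B.
Similarly q_B = 83/6 − (1/3)q_D.
Plugging q_B into D's best response: q_D = 107/6 − (1/3)(83/6 − (1/3)q_D) ⇒ (8/9)q_D = 119/9, so q_D = 14.875.
Then q_B = 83/6 − (1/3)·14.875 = 8.875.
P_D = 137 − 3·14.875 − 2·8.875 = 74.625.

74.625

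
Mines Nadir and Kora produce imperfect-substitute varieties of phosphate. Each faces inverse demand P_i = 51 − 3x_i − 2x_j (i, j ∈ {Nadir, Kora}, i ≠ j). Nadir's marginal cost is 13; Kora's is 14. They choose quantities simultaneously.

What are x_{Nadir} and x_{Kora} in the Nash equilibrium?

Mine Nadir's profit: π = x_{Nadir}(51 − 3x_{Nadir} − 2x_{Kora}) − 13x_{Nadir}.
∂π/∂x_{Nadir} = 38 − 6x_{Nadir} − 2x_{Kora} = 0 ⇒ x_{Nadir} = 19/3 − (1/3)x_{Kora}.
Similarly x_{Kora} = 37/6 − (1/3)x_{Nadir}.
Substituting the second reaction function into the first: x_{Nadir} = 19/3 − (1/3)(37/6 − (1/3)x_{Nadir}), which gives (8/9)x_{Nadir} = 77/18 ⇒ x_{Nadir} = 4.8125.
Then x_{Kora} = 37/6 − (1/3)·4.8125 = 4.5625.

4.8125, 4.5625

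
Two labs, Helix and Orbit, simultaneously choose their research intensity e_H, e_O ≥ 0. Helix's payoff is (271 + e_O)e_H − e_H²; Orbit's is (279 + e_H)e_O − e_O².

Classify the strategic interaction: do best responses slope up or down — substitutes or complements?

Expanding Helix's payoff: 271e_H + e_Oe_H − e_H².
∂π/∂e_H = 271 + e_O − 2e_H = 0, so e_H = 135.5 + 0.5e_O.
The best-response slope de_H/de_O = 0.5 > 0: the reaction function is upward-sloping, so the choices are strategic complements.

strategic complements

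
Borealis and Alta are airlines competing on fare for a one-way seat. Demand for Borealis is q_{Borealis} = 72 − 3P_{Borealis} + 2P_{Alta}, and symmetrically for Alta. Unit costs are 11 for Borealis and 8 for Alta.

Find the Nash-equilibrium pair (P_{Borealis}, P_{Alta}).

Borealis's profit: π = (P_{Borealis} − 11)(72 − 3P_{Borealis} + 2P_{Alta}).
∂π/∂P_{Borealis} = 105 − 6P_{Borealis} + 2P_{Alta} = 0 ⇒ P_{Borealis} = 17.5 + (1/3)P_{Alta}.
Similarly P_{Alta} = 16 + (1/3)P_{Borealis}.
Substituting the second reaction function into the first: P_{Borealis} = 17.5 + (1/3)(16 + (1/3)P_{Borealis}), which gives (8/9)P_{Borealis} = 137/6 ⇒ P_{Borealis} = 25.6875.
Then P_{Alta} = 16 + (1/3)·25.6875 = 24.5625.

25.6875, 24.5625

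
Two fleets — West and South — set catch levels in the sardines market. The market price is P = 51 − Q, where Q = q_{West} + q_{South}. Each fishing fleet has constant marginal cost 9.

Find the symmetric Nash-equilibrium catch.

Fishing fleet West's profit: π = q_{West}(51 − (q_{West} + q_{South})) − 9q_{West}.
∂π/∂q_{West} = 42 − 2q_{West} − q_{South} = 0, so q_{West} = 21 − 0.5q_{South}.
By symmetry q_{South} = q_{West}; substituting into the reaction function, 1.5q_{West} = 21 and q_{West} = 14.

14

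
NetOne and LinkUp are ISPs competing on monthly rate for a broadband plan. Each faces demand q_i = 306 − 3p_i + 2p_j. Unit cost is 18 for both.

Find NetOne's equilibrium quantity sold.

216

NetOne's profit: π = (p_{NetOne} − 18)(306 − 3p_{NetOne} + 2p_{LinkUp}).
∂π/∂p_{NetOne} = 360 − 6p_{NetOne} + 2p_{LinkUp} = 0 ⇒ p_{NetOne} = 60 + (1/3)p_{LinkUp}.
By symmetry p_{LinkUp} = p_{NetOne}; substituting into the reaction function, (2/3)p_{NetOne} = 60 and p_{NetOne} = 90.
q_{NetOne} = 306 − 3·90 + 2·90 = 216.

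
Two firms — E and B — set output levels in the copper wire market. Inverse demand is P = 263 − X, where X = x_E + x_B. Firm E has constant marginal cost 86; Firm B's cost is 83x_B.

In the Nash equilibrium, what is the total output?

119

Firm E's profit: π = x_E(263 − (x_E + x_B)) − 86x_E.
∂π/∂x_E = 177 − 2x_E − x_B = 0, so x_E = 88.5 − 0.5x_B.
By the same steps for B: x_B = 90 − 0.5x_E.
Substituting the second reaction function into the first: x_E = 88.5 − 0.5(90 − 0.5x_E), which gives 0.75x_E = 43.5 ⇒ x_E = 58.
Then x_B = 90 − 0.5·58 = 61.
Total output: 58 + 61 = 119.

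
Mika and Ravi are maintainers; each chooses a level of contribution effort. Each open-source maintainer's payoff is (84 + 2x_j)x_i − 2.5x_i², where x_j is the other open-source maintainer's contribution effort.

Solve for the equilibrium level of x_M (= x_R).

28

Mika's payoff is (84 + 2x_R)x_M − 2.5x_M².
∂π/∂x_M = 84 + 2x_R − 5x_M = 0, so x_M = 16.8 + 0.4x_R.
Setting x_M = x_R in the reaction function: x_M = 16.8 + 0.4x_M, so x_M = 16.8 / 0.6 = 28.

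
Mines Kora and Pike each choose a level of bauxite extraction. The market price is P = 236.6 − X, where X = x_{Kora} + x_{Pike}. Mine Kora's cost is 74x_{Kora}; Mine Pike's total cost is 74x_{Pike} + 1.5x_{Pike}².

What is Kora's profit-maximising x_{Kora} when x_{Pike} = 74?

44.3

Mine Kora's profit: π = x_{Kora}(236.6 − (x_{Kora} + x_{Pike})) − 74x_{Kora}.
∂π/∂x_{Kora} = 162.6 − 2x_{Kora} − x_{Pike} = 0, so x_{Kora} = 81.3 − 0.5x_{Pike}.
At x_{Pike} = 74: x_{Kora} = 81.3 − 0.5·74 = 44.3.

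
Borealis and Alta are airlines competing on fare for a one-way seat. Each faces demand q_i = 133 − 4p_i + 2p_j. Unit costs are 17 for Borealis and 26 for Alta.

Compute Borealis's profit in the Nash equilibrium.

1253.16

Borealis's profit: π = (p_{Borealis} − 17)(133 − 4p_{Borealis} + 2p_{Alta}).
∂π/∂p_{Borealis} = 201 − 8p_{Borealis} + 2p_{Alta} = 0 ⇒ p_{Borealis} = 25.125 + 0.25p_{Alta}.
Similarly p_{Alta} = 29.625 + 0.25p_{Borealis}.
Substituting the second reaction function into the first: p_{Borealis} = 25.125 + 0.25(29.625 + 0.25p_{Borealis}), which gives 0.9375p_{Borealis} = 1041/32 ⇒ p_{Borealis} = 34.7.
Then p_{Alta} = 29.625 + 0.25·34.7 = 38.3.
q_{Borealis} = 133 − 4·34.7 + 2·38.3 = 70.8.
Profit = (34.7 − 17)·70.8 = 1253.16.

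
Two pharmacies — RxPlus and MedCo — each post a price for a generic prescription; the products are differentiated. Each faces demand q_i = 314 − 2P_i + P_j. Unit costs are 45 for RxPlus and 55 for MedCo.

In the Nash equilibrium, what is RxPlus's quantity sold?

RxPlus's profit: π = (P_{RxPlus} − 45)(314 − 2P_{RxPlus} + P_{MedCo}).
∂π/∂P_{RxPlus} = 404 − 4P_{RxPlus} + P_{MedCo} = 0 ⇒ P_{RxPlus} = 101 + 0.25P_{MedCo}.
Similarly P_{MedCo} = 106 + 0.25P_{RxPlus}.
Plugging P_{MedCo} into RxPlus's best response: P_{RxPlus} = 101 + 0.25(106 + 0.25P_{RxPlus}) ⇒ 0.9375P_{RxPlus} = 127.5, so P_{RxPlus} = 136.
Then P_{MedCo} = 106 + 0.25·136 = 140.
q_{RxPlus} = 314 − 2·136 + 140 = 182.

182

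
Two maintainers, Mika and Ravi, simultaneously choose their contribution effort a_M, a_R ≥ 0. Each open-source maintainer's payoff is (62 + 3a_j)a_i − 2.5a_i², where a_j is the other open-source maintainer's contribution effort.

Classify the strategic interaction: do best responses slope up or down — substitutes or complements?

strategic complements

Mika's payoff is (62 + 3a_R)a_M − 2.5a_M².
∂π/∂a_M = 62 + 3a_R − 5a_M = 0, so a_M = 12.4 + 0.6a_R.
The best-response slope da_M/da_R = 0.6 > 0: the reaction function is upward-sloping, so the choices are strategic complements.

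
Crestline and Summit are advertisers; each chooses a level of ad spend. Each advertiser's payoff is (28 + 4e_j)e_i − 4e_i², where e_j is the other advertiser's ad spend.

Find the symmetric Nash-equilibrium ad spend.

7

Crestline's payoff is (28 + 4e_S)e_C − 4e_C².
∂π/∂e_C = 28 + 4e_S − 8e_C = 0, so e_C = 3.5 + 0.5e_S.
By symmetry e_S = e_C; substituting into the reaction function, 0.5e_C = 3.5 and e_C = 7.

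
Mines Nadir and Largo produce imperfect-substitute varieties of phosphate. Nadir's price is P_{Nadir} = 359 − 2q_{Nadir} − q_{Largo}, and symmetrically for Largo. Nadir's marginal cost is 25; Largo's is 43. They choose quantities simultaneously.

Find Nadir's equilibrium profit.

Mine Nadir's profit: π = q_{Nadir}(359 − 2q_{Nadir} − q_{Largo}) − 25q_{Nadir}.
∂π/∂q_{Nadir} = 334 − 4q_{Nadir} − q_{Largo} = 0 ⇒ q_{Nadir} = 83.5 − 0.25q_{Largo}.
Similarly q_{Largo} = 79 − 0.25q_{Nadir}.
Substituting the second reaction function into the first: q_{Nadir} = 83.5 − 0.25(79 − 0.25q_{Nadir}), which gives 0.9375q_{Nadir} = 63.75 ⇒ q_{Nadir} = 68.
Then q_{Largo} = 79 − 0.25·68 = 62.
P_{Nadir} = 359 − 2·68 − 62 = 161.
Profit = (161 − 25)·68 = 9248.

9248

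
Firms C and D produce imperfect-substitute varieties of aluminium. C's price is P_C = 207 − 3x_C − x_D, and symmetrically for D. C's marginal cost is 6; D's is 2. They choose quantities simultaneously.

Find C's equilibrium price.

91.8

Firm C's profit: π = x_C(207 − 3x_C − x_D) − 6x_C.
∂π/∂x_C = 201 − 6x_C − x_D = 0 ⇒ x_C = 33.5 − (1/6)x_D.
Similarly x_D = 205/6 − (1/6)x_C.
Plugging x_D into C's best response: x_C = 33.5 − (1/6)(205/6 − (1/6)x_C) ⇒ (35/36)x_C = 1001/36, so x_C = 28.6.
Then x_D = 205/6 − (1/6)·28.6 = 29.4.
P_C = 207 − 3·28.6 − 29.4 = 91.8.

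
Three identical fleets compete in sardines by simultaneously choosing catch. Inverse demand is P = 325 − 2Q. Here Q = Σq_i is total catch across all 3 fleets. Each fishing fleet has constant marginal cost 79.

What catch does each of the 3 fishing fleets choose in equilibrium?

30.75

A representative fishing fleet's profit is π_i = q_i(325 − 2Q) − 79q_i, with Q = q_i + Σ_{j≠i} q_j.
First-order condition: 246 − 4q_i − 2Σ_{j≠i} q_j = 0.
In a symmetric equilibrium every fishing fleet chooses the same q, so Σ_{j≠i} q_j = 2q. The condition becomes 246 − 8q = 0, giving q = 246/8 = 30.75.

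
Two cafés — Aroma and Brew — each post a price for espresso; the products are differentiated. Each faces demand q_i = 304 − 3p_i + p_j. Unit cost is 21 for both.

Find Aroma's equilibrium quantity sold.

157.2

Aroma's profit: π = (p_{Aroma} − 21)(304 − 3p_{Aroma} + p_{Brew}).
∂π/∂p_{Aroma} = 367 − 6p_{Aroma} + p_{Brew} = 0 ⇒ p_{Aroma} = 367/6 + (1/6)p_{Brew}.
Setting p_{Aroma} = p_{Brew} in the reaction function: p_{Aroma} = 367/6 + (1/6)p_{Aroma}, so p_{Aroma} = (367/6) / (5/6) = 73.4.
q_{Aroma} = 304 − 3·73.4 + 73.4 = 157.2.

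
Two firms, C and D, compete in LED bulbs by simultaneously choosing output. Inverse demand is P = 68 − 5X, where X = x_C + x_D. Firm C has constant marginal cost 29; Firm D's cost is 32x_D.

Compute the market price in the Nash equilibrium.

43

Firm C's profit: π = x_C(68 − 5(x_C + x_D)) − 29x_C.
∂π/∂x_C = 39 − 10x_C − 5x_D = 0, so x_C = 3.9 − 0.5x_D.
By the same steps for D: x_D = 3.6 − 0.5x_C.
Substituting the second reaction function into the first: x_C = 3.9 − 0.5(3.6 − 0.5x_C), which gives 0.75x_C = 2.1 ⇒ x_C = 2.8.
Then x_D = 3.6 − 0.5·2.8 = 2.2.
Equilibrium price: P = 68 − 5·5 = 43.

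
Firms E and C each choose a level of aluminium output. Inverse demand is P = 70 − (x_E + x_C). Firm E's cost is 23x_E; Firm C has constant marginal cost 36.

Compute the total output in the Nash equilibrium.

27

Firm E's profit: π = x_E(70 − (x_E + x_C)) − 23x_E.
∂π/∂x_E = 47 − 2x_E − x_C = 0, so x_E = 23.5 − 0.5x_C.
By the same steps for C: x_C = 17 − 0.5x_E.
Plugging x_C into E's best response: x_E = 23.5 − 0.5(17 − 0.5x_E) ⇒ 0.75x_E = 15, so x_E = 20.
Then x_C = 17 − 0.5·20 = 7.
Total output: 20 + 7 = 27.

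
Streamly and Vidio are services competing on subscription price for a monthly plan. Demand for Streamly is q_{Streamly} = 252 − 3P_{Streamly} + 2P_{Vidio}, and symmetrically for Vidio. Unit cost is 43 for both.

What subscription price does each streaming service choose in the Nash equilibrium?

95.25

Streamly's profit: π = (P_{Streamly} − 43)(252 − 3P_{Streamly} + 2P_{Vidio}).
∂π/∂P_{Streamly} = 381 − 6P_{Streamly} + 2P_{Vidio} = 0 ⇒ P_{Streamly} = 63.5 + (1/3)P_{Vidio}.
The game is symmetric, so in equilibrium P_{Vidio} = P_{Streamly}: the reaction function gives (2/3)P_{Streamly} = 63.5, hence P_{Streamly} = 95.25.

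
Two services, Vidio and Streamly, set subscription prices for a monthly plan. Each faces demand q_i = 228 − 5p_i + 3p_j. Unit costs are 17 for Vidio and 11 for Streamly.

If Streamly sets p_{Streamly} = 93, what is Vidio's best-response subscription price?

Vidio's profit: π = (p_{Vidio} − 17)(228 − 5p_{Vidio} + 3p_{Streamly}).
∂π/∂p_{Vidio} = 313 − 10p_{Vidio} + 3p_{Streamly} = 0 ⇒ p_{Vidio} = 31.3 + 0.3p_{Streamly}.
At p_{Streamly} = 93: p_{Vidio} = 31.3 + 0.3·93 = 59.2.

59.2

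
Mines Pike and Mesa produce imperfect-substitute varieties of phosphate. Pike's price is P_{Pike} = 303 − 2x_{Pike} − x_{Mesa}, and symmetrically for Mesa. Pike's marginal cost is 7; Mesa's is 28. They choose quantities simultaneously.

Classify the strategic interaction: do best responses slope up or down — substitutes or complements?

strategic substitutes

Mine Pike's profit: π = x_{Pike}(303 − 2x_{Pike} − x_{Mesa}) − 7x_{Pike}.
∂π/∂x_{Pike} = 296 − 4x_{Pike} − x_{Mesa} = 0 ⇒ x_{Pike} = 74 − 0.25x_{Mesa}.
The best-response slope dx_{Pike}/dx_{Mesa} = −0.25 < 0: the reaction function is downward-sloping, so the choices are strategic substitutes.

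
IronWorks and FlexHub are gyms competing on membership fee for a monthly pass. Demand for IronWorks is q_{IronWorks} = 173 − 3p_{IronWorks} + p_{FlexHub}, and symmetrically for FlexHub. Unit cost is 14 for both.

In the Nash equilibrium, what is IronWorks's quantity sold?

IronWorks's profit: π = (p_{IronWorks} − 14)(173 − 3p_{IronWorks} + p_{FlexHub}).
∂π/∂p_{IronWorks} = 215 − 6p_{IronWorks} + p_{FlexHub} = 0 ⇒ p_{IronWorks} = 215/6 + (1/6)p_{FlexHub}.
By symmetry p_{FlexHub} = p_{IronWorks}; substituting into the reaction function, (5/6)p_{IronWorks} = 215/6 and p_{IronWorks} = 43.
q_{IronWorks} = 173 − 3·43 + 43 = 87.

87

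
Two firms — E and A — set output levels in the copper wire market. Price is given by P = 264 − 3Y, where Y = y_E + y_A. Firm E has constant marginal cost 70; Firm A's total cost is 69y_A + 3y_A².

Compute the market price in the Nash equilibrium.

Firm E's profit: π = y_E(264 − 3(y_E + y_A)) − 70y_E.
∂π/∂y_E = 194 − 6y_E − 3y_A = 0, so y_E = 97/3 − 0.5y_A.
For A: ∂π/∂y_A = 195 − 12y_A − 3y_E = 0 ⇒ y_A = 16.25 − 0.25y_E.
Solving the two reaction functions simultaneously: (1 − (−0.5)(−0.25))y_E = 97/3 − 0.5·16.25, so 0.875y_E = 581/24 and y_E = 83/3.
Then y_A = 16.25 − 0.25·(83/3) = 28/3.
Equilibrium price: P = 264 − 3·37 = 153.

153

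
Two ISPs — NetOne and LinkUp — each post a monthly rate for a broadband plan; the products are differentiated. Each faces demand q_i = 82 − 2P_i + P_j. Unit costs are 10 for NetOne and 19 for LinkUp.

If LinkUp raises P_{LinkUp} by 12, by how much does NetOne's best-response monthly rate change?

3

NetOne's profit: π = (P_{NetOne} − 10)(82 − 2P_{NetOne} + P_{LinkUp}).
∂π/∂P_{NetOne} = 102 − 4P_{NetOne} + P_{LinkUp} = 0 ⇒ P_{NetOne} = 25.5 + 0.25P_{LinkUp}.
The reaction-function slope is 0.25, so a 12-unit rise in P_{LinkUp} moves P_{NetOne} by 0.25 × 12 = 3. NetOne's best response rises — the actions are strategic complements.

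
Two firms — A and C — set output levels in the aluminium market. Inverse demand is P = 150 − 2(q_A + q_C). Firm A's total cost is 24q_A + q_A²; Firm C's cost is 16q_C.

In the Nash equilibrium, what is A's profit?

Firm A's profit: π = q_A(150 − 2(q_A + q_C)) − 24q_A − q_A².
∂π/∂q_A = 126 − 6q_A − 2q_C = 0, so q_A = 21 − (1/3)q_C.
For C: ∂π/∂q_C = 134 − 4q_C − 2q_A = 0 ⇒ q_C = 33.5 − 0.5q_A.
Solving the two reaction functions simultaneously: (1 − (−1/3)(−0.5))q_A = 21 − (1/3)·33.5, so (5/6)q_A = 59/6 and q_A = 11.8.
Then q_C = 33.5 − 0.5·11.8 = 27.6.
Price P = 150 − 2·39.4 = 71.2.
A's profit: (71.2 − 24)·11.8 − (11.8)² = 417.72.

417.72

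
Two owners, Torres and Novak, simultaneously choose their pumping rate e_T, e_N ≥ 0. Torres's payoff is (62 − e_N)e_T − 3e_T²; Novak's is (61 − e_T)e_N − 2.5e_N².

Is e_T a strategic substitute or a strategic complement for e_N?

Expanding Torres's payoff: 62e_T − e_Ne_T − 3e_T².
∂π/∂e_T = 62 − e_N − 6e_T = 0, so e_T = 31/3 − (1/6)e_N.
The best-response slope de_T/de_N = −1/6 < 0: the reaction function is downward-sloping, so the choices are strategic substitutes.

strategic substitutes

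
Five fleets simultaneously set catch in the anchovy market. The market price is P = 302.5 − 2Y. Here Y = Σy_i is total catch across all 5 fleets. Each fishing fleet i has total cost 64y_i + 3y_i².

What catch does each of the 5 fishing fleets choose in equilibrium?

13.25

A representative fishing fleet's profit is π_i = y_i(302.5 − 2Y) − 64y_i − 3y_i², with Y = y_i + Σ_{j≠i} y_j.
First-order condition: 238.5 − 10y_i − 2Σ_{j≠i} y_j = 0.
In a symmetric equilibrium every fishing fleet chooses the same y, so Σ_{j≠i} y_j = 4y. The condition becomes 238.5 − 18y = 0, giving y = 238.5/18 = 13.25.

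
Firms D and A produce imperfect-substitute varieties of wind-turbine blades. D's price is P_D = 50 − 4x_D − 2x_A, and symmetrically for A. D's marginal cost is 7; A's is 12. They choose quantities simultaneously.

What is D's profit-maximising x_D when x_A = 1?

5.125

Firm D's profit: π = x_D(50 − 4x_D − 2x_A) − 7x_D.
∂π/∂x_D = 43 − 8x_D − 2x_A = 0 ⇒ x_D = 5.375 − 0.25x_A.
At x_A = 1: x_D = 5.375 − 0.25·1 = 5.125.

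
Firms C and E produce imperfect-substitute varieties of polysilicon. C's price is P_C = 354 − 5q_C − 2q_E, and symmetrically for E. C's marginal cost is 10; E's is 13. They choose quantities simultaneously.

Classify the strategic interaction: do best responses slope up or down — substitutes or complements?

Firm C's profit: π = q_C(354 − 5q_C − 2q_E) − 10q_C.
∂π/∂q_C = 344 − 10q_C − 2q_E = 0 ⇒ q_C = 34.4 − 0.2q_E.
The best-response slope dq_C/dq_E = −0.2 < 0: the reaction function is downward-sloping, so the choices are strategic substitutes.

strategic substitutes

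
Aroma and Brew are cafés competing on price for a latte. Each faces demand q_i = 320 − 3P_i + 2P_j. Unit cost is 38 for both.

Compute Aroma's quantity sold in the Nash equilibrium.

211.5

Aroma's profit: π = (P_{Aroma} − 38)(320 − 3P_{Aroma} + 2P_{Brew}).
∂π/∂P_{Aroma} = 434 − 6P_{Aroma} + 2P_{Brew} = 0 ⇒ P_{Aroma} = 217/3 + (1/3)P_{Brew}.
By symmetry P_{Brew} = P_{Aroma}; substituting into the reaction function, (2/3)P_{Aroma} = 217/3 and P_{Aroma} = 108.5.
q_{Aroma} = 320 − 3·108.5 + 2·108.5 = 211.5.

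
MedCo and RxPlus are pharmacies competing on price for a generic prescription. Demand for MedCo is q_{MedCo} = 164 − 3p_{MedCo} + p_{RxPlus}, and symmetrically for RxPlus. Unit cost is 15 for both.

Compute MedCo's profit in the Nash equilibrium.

2154.72

MedCo's profit: π = (p_{MedCo} − 15)(164 − 3p_{MedCo} + p_{RxPlus}).
∂π/∂p_{MedCo} = 209 − 6p_{MedCo} + p_{RxPlus} = 0 ⇒ p_{MedCo} = 209/6 + (1/6)p_{RxPlus}.
Setting p_{MedCo} = p_{RxPlus} in the reaction function: p_{MedCo} = 209/6 + (1/6)p_{MedCo}, so p_{MedCo} = (209/6) / (5/6) = 41.8.
q_{MedCo} = 164 − 3·41.8 + 41.8 = 80.4.
Profit = (41.8 − 15)·80.4 = 2154.72.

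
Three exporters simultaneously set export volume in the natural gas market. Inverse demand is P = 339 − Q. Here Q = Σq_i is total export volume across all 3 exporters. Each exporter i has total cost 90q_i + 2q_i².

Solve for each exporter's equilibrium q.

A representative exporter's profit is π_i = q_i(339 − Q) − 90q_i − 2q_i², with Q = q_i + Σ_{j≠i} q_j.
First-order condition: 249 − 6q_i − Σ_{j≠i} q_j = 0.
Imposing symmetry (q_j = q for all j) turns Σ_{j≠i} q_j into 2q, so 249 = 8q and q = 31.125.

31.125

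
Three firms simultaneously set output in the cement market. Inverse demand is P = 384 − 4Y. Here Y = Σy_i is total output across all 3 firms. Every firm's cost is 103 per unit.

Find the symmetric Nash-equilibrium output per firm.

A representative firm's profit is π_i = y_i(384 − 4Y) − 103y_i, with Y = y_i + Σ_{j≠i} y_j.
First-order condition: 281 − 8y_i − 4Σ_{j≠i} y_j = 0.
Imposing symmetry (y_j = y for all j) turns Σ_{j≠i} y_j into 2y, so 281 = 16y and y = 17.5625.

17.5625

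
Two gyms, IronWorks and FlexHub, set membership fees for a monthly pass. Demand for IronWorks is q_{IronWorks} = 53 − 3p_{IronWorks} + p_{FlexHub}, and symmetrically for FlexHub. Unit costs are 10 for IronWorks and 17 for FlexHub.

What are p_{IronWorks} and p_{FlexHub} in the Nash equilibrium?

17.2, 20.2

IronWorks's profit: π = (p_{IronWorks} − 10)(53 − 3p_{IronWorks} + p_{FlexHub}).
∂π/∂p_{IronWorks} = 83 − 6p_{IronWorks} + p_{FlexHub} = 0 ⇒ p_{IronWorks} = 83/6 + (1/6)p_{FlexHub}.
Similarly p_{FlexHub} = 52/3 + (1/6)p_{IronWorks}.
Solving the two reaction functions simultaneously: (1 − (1/6)(1/6))p_{IronWorks} = 83/6 + (1/6)·(52/3), so (35/36)p_{IronWorks} = 301/18 and p_{IronWorks} = 17.2.
Then p_{FlexHub} = 52/3 + (1/6)·17.2 = 20.2.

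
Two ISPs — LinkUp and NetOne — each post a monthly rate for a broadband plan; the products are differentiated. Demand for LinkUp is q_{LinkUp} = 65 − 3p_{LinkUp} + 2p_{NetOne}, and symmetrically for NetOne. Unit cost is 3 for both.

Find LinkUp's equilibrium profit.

LinkUp's profit: π = (p_{LinkUp} − 3)(65 − 3p_{LinkUp} + 2p_{NetOne}).
∂π/∂p_{LinkUp} = 74 − 6p_{LinkUp} + 2p_{NetOne} = 0 ⇒ p_{LinkUp} = 37/3 + (1/3)p_{NetOne}.
By symmetry p_{NetOne} = p_{LinkUp}; substituting into the reaction function, (2/3)p_{LinkUp} = 37/3 and p_{LinkUp} = 18.5.
q_{LinkUp} = 65 − 3·18.5 + 2·18.5 = 46.5.
Profit = (18.5 − 3)·46.5 = 720.75.

720.75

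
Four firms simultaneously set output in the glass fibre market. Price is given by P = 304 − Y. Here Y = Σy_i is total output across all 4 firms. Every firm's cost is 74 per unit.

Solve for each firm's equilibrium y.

46

A representative firm's profit is π_i = y_i(304 − Y) − 74y_i, with Y = y_i + Σ_{j≠i} y_j.
First-order condition: 230 − 2y_i − Σ_{j≠i} y_j = 0.
With identical firms, set every y_j = y: then 230 − 2y − 3y = 0, i.e. y = 230/5 = 46.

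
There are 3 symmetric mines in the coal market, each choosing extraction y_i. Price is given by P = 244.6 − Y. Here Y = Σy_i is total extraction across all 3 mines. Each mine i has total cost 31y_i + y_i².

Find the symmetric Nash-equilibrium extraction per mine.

35.6

A representative mine's profit is π_i = y_i(244.6 − Y) − 31y_i − y_i², with Y = y_i + Σ_{j≠i} y_j.
First-order condition: 213.6 − 4y_i − Σ_{j≠i} y_j = 0.
Imposing symmetry (y_j = y for all j) turns Σ_{j≠i} y_j into 2y, so 213.6 = 6y and y = 35.6.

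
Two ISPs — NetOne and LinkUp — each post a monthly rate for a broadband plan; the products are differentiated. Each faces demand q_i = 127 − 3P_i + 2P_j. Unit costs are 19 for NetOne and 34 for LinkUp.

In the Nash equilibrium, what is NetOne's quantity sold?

89.4375

NetOne's profit: π = (P_{NetOne} − 19)(127 − 3P_{NetOne} + 2P_{LinkUp}).
∂π/∂P_{NetOne} = 184 − 6P_{NetOne} + 2P_{LinkUp} = 0 ⇒ P_{NetOne} = 92/3 + (1/3)P_{LinkUp}.
Similarly P_{LinkUp} = 229/6 + (1/3)P_{NetOne}.
Solving the two reaction functions simultaneously: (1 − (1/3)(1/3))P_{NetOne} = 92/3 + (1/3)·(229/6), so (8/9)P_{NetOne} = 781/18 and P_{NetOne} = 48.8125.
Then P_{LinkUp} = 229/6 + (1/3)·48.8125 = 54.4375.
q_{NetOne} = 127 − 3·48.8125 + 2·54.4375 = 89.4375.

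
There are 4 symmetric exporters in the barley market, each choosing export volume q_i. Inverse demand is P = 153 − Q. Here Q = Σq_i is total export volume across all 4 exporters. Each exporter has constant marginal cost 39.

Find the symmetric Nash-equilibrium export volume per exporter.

A representative exporter's profit is π_i = q_i(153 − Q) − 39q_i, with Q = q_i + Σ_{j≠i} q_j.
First-order condition: 114 − 2q_i − Σ_{j≠i} q_j = 0.
With identical exporters, set every q_j = q: then 114 − 2q − 3q = 0, i.e. q = 114/5 = 22.8.

22.8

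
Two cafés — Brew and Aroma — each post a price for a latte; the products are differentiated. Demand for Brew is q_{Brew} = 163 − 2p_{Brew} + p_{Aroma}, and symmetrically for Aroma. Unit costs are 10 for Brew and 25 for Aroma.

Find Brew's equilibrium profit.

Brew's profit: π = (p_{Brew} − 10)(163 − 2p_{Brew} + p_{Aroma}).
∂π/∂p_{Brew} = 183 − 4p_{Brew} + p_{Aroma} = 0 ⇒ p_{Brew} = 45.75 + 0.25p_{Aroma}.
Similarly p_{Aroma} = 53.25 + 0.25p_{Brew}.
Substituting the second reaction function into the first: p_{Brew} = 45.75 + 0.25(53.25 + 0.25p_{Brew}), which gives 0.9375p_{Brew} = 59.0625 ⇒ p_{Brew} = 63.
Then p_{Aroma} = 53.25 + 0.25·63 = 69.
q_{Brew} = 163 − 2·63 + 69 = 106.
Profit = (63 − 10)·106 = 5618.

5618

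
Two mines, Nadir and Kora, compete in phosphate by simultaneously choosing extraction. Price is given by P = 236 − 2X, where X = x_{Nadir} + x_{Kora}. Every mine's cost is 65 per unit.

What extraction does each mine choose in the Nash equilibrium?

28.5

Mine Nadir's profit: π = x_{Nadir}(236 − 2(x_{Nadir} + x_{Kora})) − 65x_{Nadir}.
∂π/∂x_{Nadir} = 171 − 4x_{Nadir} − 2x_{Kora} = 0, so x_{Nadir} = 42.75 − 0.5x_{Kora}.
Setting x_{Nadir} = x_{Kora} in the reaction function: x_{Nadir} = 42.75 − 0.5x_{Nadir}, so x_{Nadir} = 42.75 / 1.5 = 28.5.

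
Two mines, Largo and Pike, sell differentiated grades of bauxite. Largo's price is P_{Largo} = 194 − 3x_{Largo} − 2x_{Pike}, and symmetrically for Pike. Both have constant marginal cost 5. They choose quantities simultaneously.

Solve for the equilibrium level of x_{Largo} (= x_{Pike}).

23.625

Mine Largo's profit: π = x_{Largo}(194 − 3x_{Largo} − 2x_{Pike}) − 5x_{Largo}.
∂π/∂x_{Largo} = 189 − 6x_{Largo} − 2x_{Pike} = 0 ⇒ x_{Largo} = 31.5 − (1/3)x_{Pike}.
The game is symmetric, so in equilibrium x_{Pike} = x_{Largo}: the reaction function gives (4/3)x_{Largo} = 31.5, hence x_{Largo} = 23.625.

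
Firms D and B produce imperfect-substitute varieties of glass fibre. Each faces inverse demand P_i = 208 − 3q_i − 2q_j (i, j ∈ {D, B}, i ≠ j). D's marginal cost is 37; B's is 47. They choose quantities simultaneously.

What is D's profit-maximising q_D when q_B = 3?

Firm D's profit: π = q_D(208 − 3q_D − 2q_B) − 37q_D.
∂π/∂q_D = 171 − 6q_D − 2q_B = 0 ⇒ q_D = 28.5 − (1/3)q_B.
At q_B = 3: q_D = 28.5 − (1/3)·3 = 27.5.

27.5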